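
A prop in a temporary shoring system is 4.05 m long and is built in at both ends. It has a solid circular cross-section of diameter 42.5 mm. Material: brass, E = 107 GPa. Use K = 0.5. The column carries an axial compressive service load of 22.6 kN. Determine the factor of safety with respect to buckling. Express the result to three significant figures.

n ≈ 1.82

I = πd⁴/64 = π×42.5⁴/64 = 1.601×10^5 mm⁴
I = 1.601×10^5 mm⁴ = 1.601×10^-7 m⁴
Effective length L_e = K·L = 0.5 × 4.05 = 2.025 m
P_cr = π²EI / L_e² = π² × 107×10⁹ × 1.601×10^-7 / 2.025² = 4.124×10^4 N
Factor of safety n = P_cr / P = 41.244 / 22.6 = 1.82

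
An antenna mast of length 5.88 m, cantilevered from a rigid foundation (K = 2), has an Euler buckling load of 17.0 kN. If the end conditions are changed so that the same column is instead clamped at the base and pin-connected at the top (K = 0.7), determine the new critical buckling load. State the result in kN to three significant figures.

P_cr ∝ 1/K², so P_cr,new = P_cr,old × (K_old/K_new)² = 17.0 × (2/0.7)²
= 17.0 × 8.163 = 139 kN

P_cr ≈ 139 kN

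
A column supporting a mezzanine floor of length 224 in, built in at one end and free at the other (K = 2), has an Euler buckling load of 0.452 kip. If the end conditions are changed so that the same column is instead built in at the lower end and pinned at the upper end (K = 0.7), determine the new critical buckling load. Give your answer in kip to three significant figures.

P_cr ≈ 3.69 kip

P_cr ∝ 1/K², so P_cr,new = P_cr,old × (K_old/K_new)² = 0.452 × (2/0.7)²
= 0.452 × 8.163 = 3.69 kip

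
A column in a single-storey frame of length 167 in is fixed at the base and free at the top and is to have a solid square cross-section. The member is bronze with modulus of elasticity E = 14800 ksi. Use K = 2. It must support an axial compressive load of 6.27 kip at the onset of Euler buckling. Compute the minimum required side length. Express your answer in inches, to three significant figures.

L_e = K·L = 2 × 167 = 334.0 in
Required I = P_cr·L_e²/(π²E) = 6.270×10^3 × 334.0² / (π² × 1.48×10^7) = 4.788 in⁴
Solid square: I = a⁴/12  ⇒  a = (12I)^(1/4) = (12×4.788)^(1/4) = 2.75 in

a ≈ 2.75 in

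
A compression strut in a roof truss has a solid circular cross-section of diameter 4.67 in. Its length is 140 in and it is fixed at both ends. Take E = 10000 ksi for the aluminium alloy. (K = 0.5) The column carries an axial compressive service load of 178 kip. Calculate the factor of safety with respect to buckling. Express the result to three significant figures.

I = πd⁴/64 = π×4.67⁴/64 = 23.35 in⁴
Effective length L_e = K·L = 0.5 × 140 = 70.00 in
P_cr = π²EI / L_e² = π² × 10000×10³ × 23.35 / 70.00² = 4.703×10^5 lb
Factor of safety n = P_cr / P = 470.26 / 178 = 2.64

n ≈ 2.64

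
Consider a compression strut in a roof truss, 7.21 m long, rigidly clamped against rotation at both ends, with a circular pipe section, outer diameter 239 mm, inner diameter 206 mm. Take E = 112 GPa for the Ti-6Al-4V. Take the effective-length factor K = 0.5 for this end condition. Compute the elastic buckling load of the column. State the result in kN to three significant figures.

P_cr ≈ 6100 kN

d_o = 239 mm, d_i = 206 mm
I = π(d_o⁴ − d_i⁴)/64 = π(239⁴ − 206.0⁴)/64 = 7.177×10^7 mm⁴
I = 7.177×10^7 mm⁴ = 7.177×10^-5 m⁴
Effective length L_e = K·L = 0.5 × 7.21 = 3.605 m
P_cr = π²EI / L_e² = π² × 112×10⁹ × 7.177×10^-5 / 3.605² = 6.104×10^6 N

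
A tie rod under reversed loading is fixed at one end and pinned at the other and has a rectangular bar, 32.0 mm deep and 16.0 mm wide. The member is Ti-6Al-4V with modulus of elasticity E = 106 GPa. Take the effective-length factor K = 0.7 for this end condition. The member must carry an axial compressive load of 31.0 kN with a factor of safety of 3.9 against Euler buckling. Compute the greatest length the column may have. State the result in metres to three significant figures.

Buckling occurs about the weak axis: I_min = h·b³/12 with b = 16.0 mm (the shorter side).
I_min = 32.0×16.0³/12 = 1.092×10^4 mm⁴
I = 1.092×10^-8 m⁴
Required critical load P_cr = n·P = 3.9 × 31.0 = 120.9 kN = 1.209×10^5 N
From P_cr = π²EI/(K·L)²:  L = (1/K)·√(π²EI/P_cr) = (1/0.7)·√(π²×1.06×10^11×1.092×10^-8/1.209×10^5)
L = 0.439 m

L_max ≈ 0.439 m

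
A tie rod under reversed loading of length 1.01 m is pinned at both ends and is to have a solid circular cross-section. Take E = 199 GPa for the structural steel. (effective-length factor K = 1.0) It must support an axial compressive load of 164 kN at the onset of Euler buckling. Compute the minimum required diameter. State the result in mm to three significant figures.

d ≈ 36.3 mm

L_e = K·L = 1 × 1.01 = 1.010 m
Required I = P_cr·L_e²/(π²E) = 1.640×10^5 × 1.010² / (π² × 1.99×10^11) = 8.518×10^-8 m⁴
I_req = 8.518×10^4 mm⁴
Solid circle: I = πd⁴/64  ⇒  d = (64I/π)^(1/4) = (64×8.518×10^4/π)^(1/4) = 36.3 mm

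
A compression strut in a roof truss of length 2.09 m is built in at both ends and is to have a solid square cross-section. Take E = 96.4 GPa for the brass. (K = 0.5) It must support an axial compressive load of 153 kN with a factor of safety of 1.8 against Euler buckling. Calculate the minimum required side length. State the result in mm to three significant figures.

a ≈ 44.1 mm

Required P_cr = n·P = 1.8 × 153 = 275.4 kN
L_e = K·L = 0.5 × 2.09 = 1.045 m
Required I = P_cr·L_e²/(π²E) = 2.754×10^5 × 1.045² / (π² × 9.64×10^10) = 3.161×10^-7 m⁴
I_req = 3.161×10^5 mm⁴
Solid square: I = a⁴/12  ⇒  a = (12I)^(1/4) = (12×3.161×10^5)^(1/4) = 44.1 mm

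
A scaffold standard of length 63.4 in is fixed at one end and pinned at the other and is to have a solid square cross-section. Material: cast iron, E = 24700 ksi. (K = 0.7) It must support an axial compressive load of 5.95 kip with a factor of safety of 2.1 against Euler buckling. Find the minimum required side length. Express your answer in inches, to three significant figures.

a ≈ 1.05 in

Required P_cr = n·P = 2.1 × 5.95 = 12.50 kip
L_e = K·L = 0.7 × 63.4 = 44.38 in
Required I = P_cr·L_e²/(π²E) = 1.250×10^4 × 44.38² / (π² × 2.47×10^7) = 0.1010 in⁴
Solid square: I = a⁴/12  ⇒  a = (12I)^(1/4) = (12×0.1010)^(1/4) = 1.05 in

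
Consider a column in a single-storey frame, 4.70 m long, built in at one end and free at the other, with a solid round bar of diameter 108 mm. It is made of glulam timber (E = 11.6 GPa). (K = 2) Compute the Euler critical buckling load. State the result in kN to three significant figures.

P_cr ≈ 8.65 kN

I = πd⁴/64 = π×108⁴/64 = 6.678×10^6 mm⁴
I = 6.678×10^6 mm⁴ = 6.678×10^-6 m⁴
Effective length L_e = K·L = 2 × 4.70 = 9.400 m
P_cr = π²EI / L_e² = π² × 11.6×10⁹ × 6.678×10^-6 / 9.400² = 8.653×10^3 N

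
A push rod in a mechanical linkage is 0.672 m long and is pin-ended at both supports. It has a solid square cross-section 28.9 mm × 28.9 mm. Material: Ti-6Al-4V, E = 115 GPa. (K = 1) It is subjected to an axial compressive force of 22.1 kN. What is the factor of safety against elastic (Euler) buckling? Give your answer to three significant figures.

n ≈ 6.61

I = a⁴/12 = 28.9⁴/12 = 5.813×10^4 mm⁴
I = 5.813×10^4 mm⁴ = 5.813×10^-8 m⁴
Effective length L_e = K·L = 1 × 0.672 = 0.6720 m
P_cr = π²EI / L_e² = π² × 115×10⁹ × 5.813×10^-8 / 0.6720² = 1.461×10^5 N
Factor of safety n = P_cr / P = 146.11 / 22.1 = 6.61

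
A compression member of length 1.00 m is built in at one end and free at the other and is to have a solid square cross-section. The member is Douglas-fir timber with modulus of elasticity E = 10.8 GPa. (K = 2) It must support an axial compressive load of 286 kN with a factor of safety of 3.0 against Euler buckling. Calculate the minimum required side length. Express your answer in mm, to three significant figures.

Required P_cr = n·P = 3.0 × 286 = 858.0 kN
L_e = K·L = 2 × 1.00 = 2.000 m
Required I = P_cr·L_e²/(π²E) = 8.580×10^5 × 2.000² / (π² × 1.08×10^10) = 3.220×10^-5 m⁴
I_req = 3.220×10^7 mm⁴
Solid square: I = a⁴/12  ⇒  a = (12I)^(1/4) = (12×3.220×10^7)^(1/4) = 140 mm

a ≈ 140 mm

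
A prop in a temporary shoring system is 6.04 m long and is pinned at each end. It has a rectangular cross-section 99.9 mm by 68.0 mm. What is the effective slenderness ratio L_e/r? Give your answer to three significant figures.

λ ≈ 308

For a rectangle r_min = b/√12 = 68.0/√12 = 19.63 mm
L_e = K·L = 1 × 6.04 m = 6.040 m = 6040.0 mm
λ = L_e / r_min = 6040.0 / 19.63 = 308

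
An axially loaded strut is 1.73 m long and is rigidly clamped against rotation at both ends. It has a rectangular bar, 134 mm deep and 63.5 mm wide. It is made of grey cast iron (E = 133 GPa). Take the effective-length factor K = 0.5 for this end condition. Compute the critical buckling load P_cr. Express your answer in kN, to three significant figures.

Buckling occurs about the weak axis: I_min = h·b³/12 with b = 63.5 mm (the shorter side).
I_min = 134×63.5³/12 = 2.859×10^6 mm⁴
I = 2.859×10^6 mm⁴ = 2.859×10^-6 m⁴
Effective length L_e = K·L = 0.5 × 1.73 = 0.8650 m
P_cr = π²EI / L_e² = π² × 133×10⁹ × 2.859×10^-6 / 0.8650² = 5.016×10^6 N

P_cr ≈ 5020 kN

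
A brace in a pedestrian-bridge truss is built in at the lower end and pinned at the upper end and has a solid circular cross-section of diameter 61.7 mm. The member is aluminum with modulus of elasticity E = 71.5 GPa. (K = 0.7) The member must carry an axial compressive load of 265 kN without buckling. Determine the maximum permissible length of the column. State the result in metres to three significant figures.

I = πd⁴/64 = π×61.7⁴/64 = 7.114×10^5 mm⁴
I = 7.114×10^-7 m⁴
At the buckling limit P_cr = P = 2.650×10^5 N
From P_cr = π²EI/(K·L)²:  L = (1/K)·√(π²EI/P_cr) = (1/0.7)·√(π²×7.15×10^10×7.114×10^-7/2.650×10^5)
L = 1.97 m

L_max ≈ 1.97 m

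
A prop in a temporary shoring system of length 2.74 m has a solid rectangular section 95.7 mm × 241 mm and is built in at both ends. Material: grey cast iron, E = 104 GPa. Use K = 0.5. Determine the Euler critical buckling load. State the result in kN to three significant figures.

Buckling occurs about the weak axis: I_min = h·b³/12 with b = 95.7 mm (the shorter side).
I_min = 241×95.7³/12 = 1.760×10^7 mm⁴
I = 1.760×10^7 mm⁴ = 1.760×10^-5 m⁴
Effective length L_e = K·L = 0.5 × 2.74 = 1.370 m
P_cr = π²EI / L_e² = π² × 104×10⁹ × 1.760×10^-5 / 1.370² = 9.626×10^6 N

P_cr ≈ 9630 kN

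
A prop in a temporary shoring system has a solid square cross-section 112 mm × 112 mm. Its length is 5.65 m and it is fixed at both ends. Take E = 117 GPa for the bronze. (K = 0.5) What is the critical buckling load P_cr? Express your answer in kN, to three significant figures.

P_cr ≈ 1900 kN

I = a⁴/12 = 112⁴/12 = 1.311×10^7 mm⁴
I = 1.311×10^7 mm⁴ = 1.311×10^-5 m⁴
Effective length L_e = K·L = 0.5 × 5.65 = 2.825 m
P_cr = π²EI / L_e² = π² × 117×10⁹ × 1.311×10^-5 / 2.825² = 1.897×10^6 N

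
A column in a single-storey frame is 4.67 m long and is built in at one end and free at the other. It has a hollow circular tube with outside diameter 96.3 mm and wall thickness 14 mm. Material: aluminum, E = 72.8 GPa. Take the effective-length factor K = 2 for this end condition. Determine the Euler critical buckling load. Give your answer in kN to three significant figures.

P_cr ≈ 26.0 kN

Inner diameter d_i = 96.3 − 2×14 = 68.30 mm
I = π(d_o⁴ − d_i⁴)/64 = π(96.3⁴ − 68.30⁴)/64 = 3.153×10^6 mm⁴
I = 3.153×10^6 mm⁴ = 3.153×10^-6 m⁴
Effective length L_e = K·L = 2 × 4.67 = 9.340 m
P_cr = π²EI / L_e² = π² × 72.8×10⁹ × 3.153×10^-6 / 9.340² = 2.597×10^4 N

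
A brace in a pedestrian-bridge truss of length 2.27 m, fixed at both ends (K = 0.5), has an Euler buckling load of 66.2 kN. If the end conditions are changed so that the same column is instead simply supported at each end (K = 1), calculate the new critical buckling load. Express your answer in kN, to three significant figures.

P_cr ≈ 16.6 kN

P_cr ∝ 1/K², so P_cr,new = P_cr,old × (K_old/K_new)² = 66.2 × (0.5/1)²
= 66.2 × 0.2500 = 16.6 kN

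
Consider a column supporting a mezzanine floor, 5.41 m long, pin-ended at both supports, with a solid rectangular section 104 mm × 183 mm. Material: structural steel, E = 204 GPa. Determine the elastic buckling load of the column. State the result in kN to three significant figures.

P_cr ≈ 1180 kN

Buckling occurs about the weak axis: I_min = h·b³/12 with b = 104 mm (the shorter side).
I_min = 183×104³/12 = 1.715×10^7 mm⁴
I = 1.715×10^7 mm⁴ = 1.715×10^-5 m⁴
Effective length L_e = K·L = 1 × 5.41 = 5.410 m
P_cr = π²EI / L_e² = π² × 204×10⁹ × 1.715×10^-5 / 5.410² = 1.180×10^6 N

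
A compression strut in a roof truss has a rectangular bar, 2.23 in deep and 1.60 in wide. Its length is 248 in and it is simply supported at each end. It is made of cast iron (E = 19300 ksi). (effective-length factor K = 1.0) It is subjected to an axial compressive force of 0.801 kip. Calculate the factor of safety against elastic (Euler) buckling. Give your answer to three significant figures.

Buckling occurs about the weak axis: I_min = h·b³/12 with b = 1.60 in (the shorter side).
I_min = 2.23×1.60³/12 = 0.7612 in⁴
Effective length L_e = K·L = 1 × 248 = 248.0 in
P_cr = π²EI / L_e² = π² × 19300×10³ × 0.7612 / 248.0² = 2.357×10^3 lb
Factor of safety n = P_cr / P = 2.3574 / 0.801 = 2.94

n ≈ 2.94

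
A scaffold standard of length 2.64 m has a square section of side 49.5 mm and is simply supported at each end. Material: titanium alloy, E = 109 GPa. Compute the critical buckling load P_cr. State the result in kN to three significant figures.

P_cr ≈ 77.2 kN

I = a⁴/12 = 49.5⁴/12 = 5.003×10^5 mm⁴
I = 5.003×10^5 mm⁴ = 5.003×10^-7 m⁴
Effective length L_e = K·L = 1 × 2.64 = 2.640 m
P_cr = π²EI / L_e² = π² × 109×10⁹ × 5.003×10^-7 / 2.640² = 7.723×10^4 N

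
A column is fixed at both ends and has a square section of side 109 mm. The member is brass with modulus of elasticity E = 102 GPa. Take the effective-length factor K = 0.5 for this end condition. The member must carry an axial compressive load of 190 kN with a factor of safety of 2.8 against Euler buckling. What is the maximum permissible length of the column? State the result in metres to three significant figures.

I = a⁴/12 = 109⁴/12 = 1.176×10^7 mm⁴
I = 1.176×10^-5 m⁴
Required critical load P_cr = n·P = 2.8 × 190 = 532.0 kN = 5.320×10^5 N
From P_cr = π²EI/(K·L)²:  L = (1/K)·√(π²EI/P_cr) = (1/0.5)·√(π²×1.02×10^11×1.176×10^-5/5.320×10^5)
L = 9.44 m

L_max ≈ 9.44 m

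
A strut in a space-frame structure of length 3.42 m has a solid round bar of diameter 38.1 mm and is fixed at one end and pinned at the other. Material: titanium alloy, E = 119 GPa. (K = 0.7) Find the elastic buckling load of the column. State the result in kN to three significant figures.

P_cr ≈ 21.2 kN

I = πd⁴/64 = π×38.1⁴/64 = 1.034×10^5 mm⁴
I = 1.034×10^5 mm⁴ = 1.034×10^-7 m⁴
Effective length L_e = K·L = 0.7 × 3.42 = 2.394 m
P_cr = π²EI / L_e² = π² × 119×10⁹ × 1.034×10^-7 / 2.394² = 2.120×10^4 N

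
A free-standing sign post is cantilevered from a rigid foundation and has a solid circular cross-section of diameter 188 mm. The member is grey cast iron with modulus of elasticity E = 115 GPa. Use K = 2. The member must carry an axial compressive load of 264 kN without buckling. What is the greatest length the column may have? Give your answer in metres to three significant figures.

I = πd⁴/64 = π×188⁴/64 = 6.132×10^7 mm⁴
I = 6.132×10^-5 m⁴
At the buckling limit P_cr = P = 2.640×10^5 N
From P_cr = π²EI/(K·L)²:  L = (1/K)·√(π²EI/P_cr) = (1/2)·√(π²×1.15×10^11×6.132×10^-5/2.640×10^5)
L = 8.12 m

L_max ≈ 8.12 m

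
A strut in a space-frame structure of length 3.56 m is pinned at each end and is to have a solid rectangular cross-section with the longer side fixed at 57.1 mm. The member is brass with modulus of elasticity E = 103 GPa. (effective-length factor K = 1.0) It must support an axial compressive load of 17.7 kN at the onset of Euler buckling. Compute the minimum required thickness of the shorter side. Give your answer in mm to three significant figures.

b ≈ 35.9 mm

L_e = K·L = 1 × 3.56 = 3.560 m
Required I = P_cr·L_e²/(π²E) = 1.770×10^4 × 3.560² / (π² × 1.03×10^11) = 2.207×10^-7 m⁴
I_req = 2.207×10^5 mm⁴
Rectangle, weak axis: I_min = h·b³/12 with h = 57.1 mm fixed  ⇒  b = (12I/h)^(1/3) = 35.9 mm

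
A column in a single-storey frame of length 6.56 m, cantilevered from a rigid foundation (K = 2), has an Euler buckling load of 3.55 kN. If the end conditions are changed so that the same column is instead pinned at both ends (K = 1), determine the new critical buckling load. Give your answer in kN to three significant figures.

P_cr ∝ 1/K², so P_cr,new = P_cr,old × (K_old/K_new)² = 3.55 × (2/1)²
= 3.55 × 4.000 = 14.2 kN

P_cr ≈ 14.2 kN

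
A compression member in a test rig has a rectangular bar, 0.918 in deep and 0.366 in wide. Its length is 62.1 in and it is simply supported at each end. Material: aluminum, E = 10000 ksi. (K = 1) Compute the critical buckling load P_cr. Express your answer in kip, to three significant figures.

Buckling occurs about the weak axis: I_min = h·b³/12 with b = 0.366 in (the shorter side).
I_min = 0.918×0.366³/12 = 3.751×10^-3 in⁴
Effective length L_e = K·L = 1 × 62.1 = 62.10 in
P_cr = π²EI / L_e² = π² × 10000×10³ × 3.751×10^-3 / 62.10² = 95.99 lb

P_cr ≈ 0.0960 kip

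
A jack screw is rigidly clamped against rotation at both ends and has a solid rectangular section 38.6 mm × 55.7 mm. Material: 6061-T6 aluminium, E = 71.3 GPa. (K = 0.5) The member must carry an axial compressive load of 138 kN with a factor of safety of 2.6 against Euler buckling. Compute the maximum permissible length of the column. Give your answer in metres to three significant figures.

L_max ≈ 1.45 m

Buckling occurs about the weak axis: I_min = h·b³/12 with b = 38.6 mm (the shorter side).
I_min = 55.7×38.6³/12 = 2.670×10^5 mm⁴
I = 2.670×10^-7 m⁴
Required critical load P_cr = n·P = 2.6 × 138 = 358.8 kN = 3.588×10^5 N
From P_cr = π²EI/(K·L)²:  L = (1/K)·√(π²EI/P_cr) = (1/0.5)·√(π²×7.13×10^10×2.670×10^-7/3.588×10^5)
L = 1.45 m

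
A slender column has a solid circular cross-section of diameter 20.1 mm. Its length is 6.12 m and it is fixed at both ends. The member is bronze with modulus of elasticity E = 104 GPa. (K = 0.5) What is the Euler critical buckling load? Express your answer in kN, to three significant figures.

I = πd⁴/64 = π×20.1⁴/64 = 8.012×10^3 mm⁴
I = 8.012×10^3 mm⁴ = 8.012×10^-9 m⁴
Effective length L_e = K·L = 0.5 × 6.12 = 3.060 m
P_cr = π²EI / L_e² = π² × 104×10⁹ × 8.012×10^-9 / 3.060² = 878.3 N

P_cr ≈ 0.878 kN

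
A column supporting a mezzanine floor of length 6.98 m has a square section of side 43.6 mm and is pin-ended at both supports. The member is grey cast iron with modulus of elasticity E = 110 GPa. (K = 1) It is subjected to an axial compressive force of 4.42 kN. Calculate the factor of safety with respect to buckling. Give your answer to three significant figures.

n ≈ 1.52

I = a⁴/12 = 43.6⁴/12 = 3.011×10^5 mm⁴
I = 3.011×10^5 mm⁴ = 3.011×10^-7 m⁴
Effective length L_e = K·L = 1 × 6.98 = 6.980 m
P_cr = π²EI / L_e² = π² × 110×10⁹ × 3.011×10^-7 / 6.980² = 6.710×10^3 N
Factor of safety n = P_cr / P = 6.7104 / 4.42 = 1.52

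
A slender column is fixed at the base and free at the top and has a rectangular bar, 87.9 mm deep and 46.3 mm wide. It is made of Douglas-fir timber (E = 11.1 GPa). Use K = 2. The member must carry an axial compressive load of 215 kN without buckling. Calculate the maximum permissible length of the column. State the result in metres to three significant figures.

L_max ≈ 0.304 m

Buckling occurs about the weak axis: I_min = h·b³/12 with b = 46.3 mm (the shorter side).
I_min = 87.9×46.3³/12 = 7.270×10^5 mm⁴
I = 7.270×10^-7 m⁴
At the buckling limit P_cr = P = 2.150×10^5 N
From P_cr = π²EI/(K·L)²:  L = (1/K)·√(π²EI/P_cr) = (1/2)·√(π²×1.11×10^10×7.270×10^-7/2.150×10^5)
L = 0.304 m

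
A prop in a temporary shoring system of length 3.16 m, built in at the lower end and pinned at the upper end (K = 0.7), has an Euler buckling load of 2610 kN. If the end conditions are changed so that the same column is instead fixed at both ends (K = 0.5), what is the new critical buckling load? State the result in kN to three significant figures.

P_cr ∝ 1/K², so P_cr,new = P_cr,old × (K_old/K_new)² = 2610 × (0.7/0.5)²
= 2610 × 1.960 = 5120 kN

P_cr ≈ 5120 kN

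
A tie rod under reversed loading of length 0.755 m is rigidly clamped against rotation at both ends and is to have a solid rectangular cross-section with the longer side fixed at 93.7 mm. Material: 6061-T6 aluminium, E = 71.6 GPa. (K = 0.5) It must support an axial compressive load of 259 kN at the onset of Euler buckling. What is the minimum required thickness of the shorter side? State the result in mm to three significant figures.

L_e = K·L = 0.5 × 0.755 = 0.3775 m
Required I = P_cr·L_e²/(π²E) = 2.590×10^5 × 0.3775² / (π² × 7.16×10^10) = 5.223×10^-8 m⁴
I_req = 5.223×10^4 mm⁴
Rectangle, weak axis: I_min = h·b³/12 with h = 93.7 mm fixed  ⇒  b = (12I/h)^(1/3) = 18.8 mm

b ≈ 18.8 mm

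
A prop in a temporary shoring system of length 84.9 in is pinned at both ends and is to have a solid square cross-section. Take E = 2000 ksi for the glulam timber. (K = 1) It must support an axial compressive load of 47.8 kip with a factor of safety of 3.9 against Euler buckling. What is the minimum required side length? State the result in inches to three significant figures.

Required P_cr = n·P = 3.9 × 47.8 = 186.4 kip
L_e = K·L = 1 × 84.9 = 84.90 in
Required I = P_cr·L_e²/(π²E) = 1.864×10^5 × 84.90² / (π² × 2.00×10^6) = 68.07 in⁴
Solid square: I = a⁴/12  ⇒  a = (12I)^(1/4) = (12×68.07)^(1/4) = 5.35 in

a ≈ 5.35 in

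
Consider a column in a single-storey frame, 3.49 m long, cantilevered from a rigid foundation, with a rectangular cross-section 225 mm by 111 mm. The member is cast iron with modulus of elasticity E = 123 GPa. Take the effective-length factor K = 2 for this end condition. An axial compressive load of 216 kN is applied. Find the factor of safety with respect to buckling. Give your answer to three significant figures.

n ≈ 2.96

Buckling occurs about the weak axis: I_min = h·b³/12 with b = 111 mm (the shorter side).
I_min = 225×111³/12 = 2.564×10^7 mm⁴
I = 2.564×10^7 mm⁴ = 2.564×10^-5 m⁴
Effective length L_e = K·L = 2 × 3.49 = 6.980 m
P_cr = π²EI / L_e² = π² × 123×10⁹ × 2.564×10^-5 / 6.980² = 6.389×10^5 N
Factor of safety n = P_cr / P = 638.95 / 216 = 2.96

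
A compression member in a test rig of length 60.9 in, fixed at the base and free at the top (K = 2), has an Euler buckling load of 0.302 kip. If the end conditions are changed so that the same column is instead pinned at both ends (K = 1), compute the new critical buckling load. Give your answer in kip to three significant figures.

P_cr ∝ 1/K², so P_cr,new = P_cr,old × (K_old/K_new)² = 0.302 × (2/1)²
= 0.302 × 4.000 = 1.21 kip

P_cr ≈ 1.21 kip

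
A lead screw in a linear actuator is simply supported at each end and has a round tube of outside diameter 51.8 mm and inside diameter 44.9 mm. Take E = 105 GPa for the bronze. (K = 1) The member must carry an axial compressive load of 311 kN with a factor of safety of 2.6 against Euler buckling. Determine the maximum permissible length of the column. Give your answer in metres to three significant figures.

L_max ≈ 0.444 m

d_o = 51.8 mm, d_i = 44.9 mm
I = π(d_o⁴ − d_i⁴)/64 = π(51.8⁴ − 44.90⁴)/64 = 1.539×10^5 mm⁴
I = 1.539×10^-7 m⁴
Required critical load P_cr = n·P = 2.6 × 311 = 808.6 kN = 8.086×10^5 N
From P_cr = π²EI/(K·L)²:  L = (1/K)·√(π²EI/P_cr) = (1/1)·√(π²×1.05×10^11×1.539×10^-7/8.086×10^5)
L = 0.444 m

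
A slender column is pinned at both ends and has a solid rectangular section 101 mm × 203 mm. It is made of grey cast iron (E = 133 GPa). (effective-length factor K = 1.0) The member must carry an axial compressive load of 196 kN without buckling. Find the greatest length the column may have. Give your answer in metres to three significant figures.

Buckling occurs about the weak axis: I_min = h·b³/12 with b = 101 mm (the shorter side).
I_min = 203×101³/12 = 1.743×10^7 mm⁴
I = 1.743×10^-5 m⁴
At the buckling limit P_cr = P = 1.960×10^5 N
From P_cr = π²EI/(K·L)²:  L = (1/K)·√(π²EI/P_cr) = (1/1)·√(π²×1.33×10^11×1.743×10^-5/1.960×10^5)
L = 10.8 m

L_max ≈ 10.8 m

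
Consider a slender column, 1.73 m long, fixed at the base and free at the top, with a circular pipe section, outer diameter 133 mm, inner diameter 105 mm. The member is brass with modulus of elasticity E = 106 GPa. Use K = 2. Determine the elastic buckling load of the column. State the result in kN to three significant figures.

P_cr ≈ 821 kN

d_o = 133 mm, d_i = 105 mm
I = π(d_o⁴ − d_i⁴)/64 = π(133⁴ − 105.0⁴)/64 = 9.393×10^6 mm⁴
I = 9.393×10^6 mm⁴ = 9.393×10^-6 m⁴
Effective length L_e = K·L = 2 × 1.73 = 3.460 m
P_cr = π²EI / L_e² = π² × 106×10⁹ × 9.393×10^-6 / 3.460² = 8.208×10^5 N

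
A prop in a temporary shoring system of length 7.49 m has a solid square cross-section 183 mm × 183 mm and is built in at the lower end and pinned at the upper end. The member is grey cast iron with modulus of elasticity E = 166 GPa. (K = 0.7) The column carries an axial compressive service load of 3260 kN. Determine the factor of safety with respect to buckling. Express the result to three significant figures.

n ≈ 1.71

I = a⁴/12 = 183⁴/12 = 9.346×10^7 mm⁴
I = 9.346×10^7 mm⁴ = 9.346×10^-5 m⁴
Effective length L_e = K·L = 0.7 × 7.49 = 5.243 m
P_cr = π²EI / L_e² = π² × 166×10⁹ × 9.346×10^-5 / 5.243² = 5.570×10^6 N
Factor of safety n = P_cr / P = 5570.2 / 3260 = 1.71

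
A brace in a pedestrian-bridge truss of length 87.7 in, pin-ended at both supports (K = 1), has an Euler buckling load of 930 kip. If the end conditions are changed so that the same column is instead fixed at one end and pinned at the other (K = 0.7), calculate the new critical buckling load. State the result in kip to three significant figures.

P_cr ∝ 1/K², so P_cr,new = P_cr,old × (K_old/K_new)² = 930 × (1/0.7)²
= 930 × 2.041 = 1900 kip

P_cr ≈ 1900 kip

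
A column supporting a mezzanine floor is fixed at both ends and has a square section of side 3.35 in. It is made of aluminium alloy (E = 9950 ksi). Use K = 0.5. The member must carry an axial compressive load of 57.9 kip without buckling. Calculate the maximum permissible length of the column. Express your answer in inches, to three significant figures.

L_max ≈ 267 in

I = a⁴/12 = 3.35⁴/12 = 10.50 in⁴
At the buckling limit P_cr = P = 5.790×10^4 lb
From P_cr = π²EI/(K·L)²:  L = (1/K)·√(π²EI/P_cr) = (1/0.5)·√(π²×9.95×10^6×10.50/5.790×10^4)
L = 267 in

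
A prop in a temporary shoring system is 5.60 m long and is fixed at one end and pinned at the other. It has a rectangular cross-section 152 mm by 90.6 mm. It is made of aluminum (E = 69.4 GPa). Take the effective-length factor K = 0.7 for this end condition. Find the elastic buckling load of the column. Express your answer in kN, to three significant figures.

Buckling occurs about the weak axis: I_min = h·b³/12 with b = 90.6 mm (the shorter side).
I_min = 152×90.6³/12 = 9.420×10^6 mm⁴
I = 9.420×10^6 mm⁴ = 9.420×10^-6 m⁴
Effective length L_e = K·L = 0.7 × 5.60 = 3.920 m
P_cr = π²EI / L_e² = π² × 69.4×10⁹ × 9.420×10^-6 / 3.920² = 4.199×10^5 N

P_cr ≈ 420 kN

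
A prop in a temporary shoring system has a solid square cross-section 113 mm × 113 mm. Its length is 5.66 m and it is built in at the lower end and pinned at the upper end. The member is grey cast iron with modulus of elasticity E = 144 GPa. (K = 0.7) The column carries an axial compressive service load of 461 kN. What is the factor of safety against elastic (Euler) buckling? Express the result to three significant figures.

n ≈ 2.67

I = a⁴/12 = 113⁴/12 = 1.359×10^7 mm⁴
I = 1.359×10^7 mm⁴ = 1.359×10^-5 m⁴
Effective length L_e = K·L = 0.7 × 5.66 = 3.962 m
P_cr = π²EI / L_e² = π² × 144×10⁹ × 1.359×10^-5 / 3.962² = 1.230×10^6 N
Factor of safety n = P_cr / P = 1230.2 / 461 = 2.67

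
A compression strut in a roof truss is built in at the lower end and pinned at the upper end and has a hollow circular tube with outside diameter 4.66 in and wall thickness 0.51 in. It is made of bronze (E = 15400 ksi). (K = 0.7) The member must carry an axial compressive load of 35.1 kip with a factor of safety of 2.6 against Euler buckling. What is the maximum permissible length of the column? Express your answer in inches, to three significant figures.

L_max ≈ 222 in

Inner diameter d_i = 4.66 − 2×0.51 = 3.640 in
I = π(d_o⁴ − d_i⁴)/64 = π(4.66⁴ − 3.640⁴)/64 = 14.53 in⁴
Required critical load P_cr = n·P = 2.6 × 35.1 = 91.26 kip = 9.126×10^4 lb
From P_cr = π²EI/(K·L)²:  L = (1/K)·√(π²EI/P_cr) = (1/0.7)·√(π²×1.54×10^7×14.53/9.126×10^4)
L = 222 in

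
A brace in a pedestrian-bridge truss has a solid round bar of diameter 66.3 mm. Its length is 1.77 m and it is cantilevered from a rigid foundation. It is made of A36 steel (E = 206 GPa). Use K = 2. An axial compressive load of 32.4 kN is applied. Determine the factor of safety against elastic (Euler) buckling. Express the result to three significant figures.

n ≈ 4.75

I = πd⁴/64 = π×66.3⁴/64 = 9.485×10^5 mm⁴
I = 9.485×10^5 mm⁴ = 9.485×10^-7 m⁴
Effective length L_e = K·L = 2 × 1.77 = 3.540 m
P_cr = π²EI / L_e² = π² × 206×10⁹ × 9.485×10^-7 / 3.540² = 1.539×10^5 N
Factor of safety n = P_cr / P = 153.88 / 32.4 = 4.75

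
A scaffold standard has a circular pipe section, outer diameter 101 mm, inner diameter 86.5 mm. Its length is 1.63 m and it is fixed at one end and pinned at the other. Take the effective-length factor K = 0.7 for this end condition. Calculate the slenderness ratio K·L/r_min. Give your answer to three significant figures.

d_o = 101 mm, d_i = 86.5 mm
I = π(d_o⁴ − d_i⁴)/64 = π(101⁴ − 86.50⁴)/64 = 2.360×10^6 mm⁴
A = 2.135×10^3 mm²;  r_min = √(I/A) = √(2.360×10^6/2.135×10^3) = 33.24 mm
L_e = K·L = 0.7 × 1.63 m = 1.141 m = 1141.0 mm
λ = L_e / r_min = 1141.0 / 33.24 = 34.3

λ ≈ 34.3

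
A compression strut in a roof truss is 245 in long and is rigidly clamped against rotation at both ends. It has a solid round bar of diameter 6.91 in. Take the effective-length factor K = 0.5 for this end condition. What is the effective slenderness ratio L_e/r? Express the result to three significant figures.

I = πd⁴/64 = π×6.91⁴/64 = 111.9 in⁴
A = 37.50 in²;  r_min = √(I/A) = √(111.9/37.50) = 1.727 in
L_e = K·L = 0.5 × 245 = 122.5 in
λ = L_e / r_min = 122.50 / 1.727 = 70.9

λ ≈ 70.9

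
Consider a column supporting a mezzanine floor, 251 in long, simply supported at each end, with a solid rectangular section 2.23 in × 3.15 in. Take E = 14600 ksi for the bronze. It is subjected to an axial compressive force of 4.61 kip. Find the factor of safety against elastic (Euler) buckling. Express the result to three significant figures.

Buckling occurs about the weak axis: I_min = h·b³/12 with b = 2.23 in (the shorter side).
I_min = 3.15×2.23³/12 = 2.911 in⁴
Effective length L_e = K·L = 1 × 251 = 251.0 in
P_cr = π²EI / L_e² = π² × 14600×10³ × 2.911 / 251.0² = 6.658×10^3 lb
Factor of safety n = P_cr / P = 6.6581 / 4.61 = 1.44

n ≈ 1.44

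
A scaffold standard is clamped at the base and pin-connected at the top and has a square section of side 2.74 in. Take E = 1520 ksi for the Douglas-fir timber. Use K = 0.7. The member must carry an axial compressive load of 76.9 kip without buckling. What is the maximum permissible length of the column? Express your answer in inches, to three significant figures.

L_max ≈ 43.2 in

I = a⁴/12 = 2.74⁴/12 = 4.697 in⁴
At the buckling limit P_cr = P = 7.690×10^4 lb
From P_cr = π²EI/(K·L)²:  L = (1/K)·√(π²EI/P_cr) = (1/0.7)·√(π²×1.52×10^6×4.697/7.690×10^4)
L = 43.2 in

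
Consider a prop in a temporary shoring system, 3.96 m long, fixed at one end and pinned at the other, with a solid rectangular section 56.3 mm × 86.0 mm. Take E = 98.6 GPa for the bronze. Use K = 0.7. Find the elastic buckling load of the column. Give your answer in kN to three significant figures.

Buckling occurs about the weak axis: I_min = h·b³/12 with b = 56.3 mm (the shorter side).
I_min = 86.0×56.3³/12 = 1.279×10^6 mm⁴
I = 1.279×10^6 mm⁴ = 1.279×10^-6 m⁴
Effective length L_e = K·L = 0.7 × 3.96 = 2.772 m
P_cr = π²EI / L_e² = π² × 98.6×10⁹ × 1.279×10^-6 / 2.772² = 1.620×10^5 N

P_cr ≈ 162 kN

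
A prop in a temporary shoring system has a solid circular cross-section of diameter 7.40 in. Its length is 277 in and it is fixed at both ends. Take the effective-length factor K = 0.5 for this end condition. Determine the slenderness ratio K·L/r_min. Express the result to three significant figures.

For a solid circle r = d/4 = 7.40/4 = 1.850 in
L_e = K·L = 0.5 × 277 = 138.5 in
λ = L_e / r_min = 138.50 / 1.850 = 74.9

λ ≈ 74.9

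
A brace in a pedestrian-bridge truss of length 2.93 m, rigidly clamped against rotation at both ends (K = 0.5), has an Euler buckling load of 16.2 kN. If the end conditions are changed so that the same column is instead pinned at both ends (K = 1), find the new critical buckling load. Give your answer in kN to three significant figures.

P_cr ≈ 4.05 kN

P_cr ∝ 1/K², so P_cr,new = P_cr,old × (K_old/K_new)² = 16.2 × (0.5/1)²
= 16.2 × 0.2500 = 4.05 kN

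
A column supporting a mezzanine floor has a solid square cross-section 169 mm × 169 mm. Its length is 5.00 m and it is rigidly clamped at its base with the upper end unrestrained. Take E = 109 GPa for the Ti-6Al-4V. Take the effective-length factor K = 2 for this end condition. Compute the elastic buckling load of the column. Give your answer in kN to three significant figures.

P_cr ≈ 731 kN

I = a⁴/12 = 169⁴/12 = 6.798×10^7 mm⁴
I = 6.798×10^7 mm⁴ = 6.798×10^-5 m⁴
Effective length L_e = K·L = 2 × 5.00 = 10.00 m
P_cr = π²EI / L_e² = π² × 109×10⁹ × 6.798×10^-5 / 10.00² = 7.313×10^5 N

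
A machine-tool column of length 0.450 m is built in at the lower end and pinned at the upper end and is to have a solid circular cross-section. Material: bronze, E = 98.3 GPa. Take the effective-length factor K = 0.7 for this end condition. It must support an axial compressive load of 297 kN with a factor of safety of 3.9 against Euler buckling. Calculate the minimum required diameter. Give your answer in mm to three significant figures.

d ≈ 39.4 mm

Required P_cr = n·P = 3.9 × 297 = 1158 kN
L_e = K·L = 0.7 × 0.450 = 0.3150 m
Required I = P_cr·L_e²/(π²E) = 1.158×10^6 × 0.3150² / (π² × 9.83×10^10) = 1.185×10^-7 m⁴
I_req = 1.185×10^5 mm⁴
Solid circle: I = πd⁴/64  ⇒  d = (64I/π)^(1/4) = (64×1.185×10^5/π)^(1/4) = 39.4 mm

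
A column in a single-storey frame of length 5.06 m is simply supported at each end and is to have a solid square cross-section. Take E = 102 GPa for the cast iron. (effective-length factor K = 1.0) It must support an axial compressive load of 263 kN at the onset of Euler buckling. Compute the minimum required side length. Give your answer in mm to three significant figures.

a ≈ 94.7 mm

L_e = K·L = 1 × 5.06 = 5.060 m
Required I = P_cr·L_e²/(π²E) = 2.630×10^5 × 5.060² / (π² × 1.02×10^11) = 6.689×10^-6 m⁴
I_req = 6.689×10^6 mm⁴
Solid square: I = a⁴/12  ⇒  a = (12I)^(1/4) = (12×6.689×10^6)^(1/4) = 94.7 mm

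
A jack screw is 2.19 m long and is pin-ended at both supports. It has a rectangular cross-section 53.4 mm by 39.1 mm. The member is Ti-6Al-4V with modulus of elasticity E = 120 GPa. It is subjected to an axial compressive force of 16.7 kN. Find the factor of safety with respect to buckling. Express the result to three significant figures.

Buckling occurs about the weak axis: I_min = h·b³/12 with b = 39.1 mm (the shorter side).
I_min = 53.4×39.1³/12 = 2.660×10^5 mm⁴
I = 2.660×10^5 mm⁴ = 2.660×10^-7 m⁴
Effective length L_e = K·L = 1 × 2.19 = 2.190 m
P_cr = π²EI / L_e² = π² × 120×10⁹ × 2.660×10^-7 / 2.190² = 6.569×10^4 N
Factor of safety n = P_cr / P = 65.688 / 16.7 = 3.93

n ≈ 3.93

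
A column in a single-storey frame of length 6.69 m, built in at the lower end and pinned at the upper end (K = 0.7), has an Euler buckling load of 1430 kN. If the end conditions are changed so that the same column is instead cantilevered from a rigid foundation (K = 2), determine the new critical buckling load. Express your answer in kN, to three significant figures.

P_cr ≈ 175 kN

P_cr ∝ 1/K², so P_cr,new = P_cr,old × (K_old/K_new)² = 1430 × (0.7/2)²
= 1430 × 0.1225 = 175 kN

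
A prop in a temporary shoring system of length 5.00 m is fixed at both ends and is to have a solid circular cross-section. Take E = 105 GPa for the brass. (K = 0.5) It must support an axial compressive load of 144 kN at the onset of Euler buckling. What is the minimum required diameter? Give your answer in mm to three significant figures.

L_e = K·L = 0.5 × 5.00 = 2.500 m
Required I = P_cr·L_e²/(π²E) = 1.440×10^5 × 2.500² / (π² × 1.05×10^11) = 8.685×10^-7 m⁴
I_req = 8.685×10^5 mm⁴
Solid circle: I = πd⁴/64  ⇒  d = (64I/π)^(1/4) = (64×8.685×10^5/π)^(1/4) = 64.9 mm

d ≈ 64.9 mm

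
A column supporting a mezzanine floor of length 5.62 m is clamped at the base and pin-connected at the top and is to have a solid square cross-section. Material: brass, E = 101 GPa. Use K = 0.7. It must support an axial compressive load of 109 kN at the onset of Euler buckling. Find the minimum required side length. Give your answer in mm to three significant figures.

L_e = K·L = 0.7 × 5.62 = 3.934 m
Required I = P_cr·L_e²/(π²E) = 1.090×10^5 × 3.934² / (π² × 1.01×10^11) = 1.692×10^-6 m⁴
I_req = 1.692×10^6 mm⁴
Solid square: I = a⁴/12  ⇒  a = (12I)^(1/4) = (12×1.692×10^6)^(1/4) = 67.1 mm

a ≈ 67.1 mm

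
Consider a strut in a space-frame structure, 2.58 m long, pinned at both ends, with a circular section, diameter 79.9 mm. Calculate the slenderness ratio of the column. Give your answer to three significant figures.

λ ≈ 129

For a solid circle r = d/4 = 79.9/4 = 19.98 mm
L_e = K·L = 1 × 2.58 m = 2.580 m = 2580.0 mm
λ = L_e / r_min = 2580.0 / 19.98 = 129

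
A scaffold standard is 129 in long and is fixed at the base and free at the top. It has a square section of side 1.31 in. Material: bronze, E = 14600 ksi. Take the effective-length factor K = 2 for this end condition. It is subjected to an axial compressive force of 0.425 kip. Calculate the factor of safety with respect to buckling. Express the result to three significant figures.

I = a⁴/12 = 1.31⁴/12 = 0.2454 in⁴
Effective length L_e = K·L = 2 × 129 = 258.0 in
P_cr = π²EI / L_e² = π² × 14600×10³ × 0.2454 / 258.0² = 531.3 lb
Factor of safety n = P_cr / P = 0.53127 / 0.425 = 1.25

n ≈ 1.25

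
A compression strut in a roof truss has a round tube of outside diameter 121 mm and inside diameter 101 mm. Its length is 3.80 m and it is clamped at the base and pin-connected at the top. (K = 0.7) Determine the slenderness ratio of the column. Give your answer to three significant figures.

λ ≈ 67.5

d_o = 121 mm, d_i = 101 mm
I = π(d_o⁴ − d_i⁴)/64 = π(121⁴ − 101.0⁴)/64 = 5.414×10^6 mm⁴
A = 3.487×10^3 mm²;  r_min = √(I/A) = √(5.414×10^6/3.487×10^3) = 39.40 mm
L_e = K·L = 0.7 × 3.80 m = 2.660 m = 2660.0 mm
λ = L_e / r_min = 2660.0 / 39.40 = 67.5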